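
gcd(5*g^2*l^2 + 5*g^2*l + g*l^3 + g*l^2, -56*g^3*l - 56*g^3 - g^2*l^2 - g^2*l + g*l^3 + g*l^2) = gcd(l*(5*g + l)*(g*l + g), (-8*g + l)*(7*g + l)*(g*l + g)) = g*l + g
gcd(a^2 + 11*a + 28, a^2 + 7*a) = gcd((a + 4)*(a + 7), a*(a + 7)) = a + 7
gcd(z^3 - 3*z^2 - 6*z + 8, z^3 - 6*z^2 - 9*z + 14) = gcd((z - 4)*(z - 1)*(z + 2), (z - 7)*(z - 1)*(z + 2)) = z^2 + z - 2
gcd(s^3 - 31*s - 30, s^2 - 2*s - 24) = s - 6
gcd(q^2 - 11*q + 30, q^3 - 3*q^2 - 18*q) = q - 6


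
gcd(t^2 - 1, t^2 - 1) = t^2 - 1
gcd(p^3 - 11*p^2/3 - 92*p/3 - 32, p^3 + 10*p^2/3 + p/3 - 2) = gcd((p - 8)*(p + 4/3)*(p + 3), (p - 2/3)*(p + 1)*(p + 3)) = p + 3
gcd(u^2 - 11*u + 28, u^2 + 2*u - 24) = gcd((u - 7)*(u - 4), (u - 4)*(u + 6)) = u - 4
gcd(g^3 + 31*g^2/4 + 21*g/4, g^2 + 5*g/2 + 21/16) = g + 3/4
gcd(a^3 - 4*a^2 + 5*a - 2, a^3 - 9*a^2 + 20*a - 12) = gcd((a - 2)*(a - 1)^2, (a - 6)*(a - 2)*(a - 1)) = a^2 - 3*a + 2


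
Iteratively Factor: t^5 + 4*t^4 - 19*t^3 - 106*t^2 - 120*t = (t + 2)*(t^4 + 2*t^3 - 23*t^2 - 60*t) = (t - 5)*(t + 2)*(t^3 + 7*t^2 + 12*t) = t*(t - 5)*(t + 2)*(t^2 + 7*t + 12) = t*(t - 5)*(t + 2)*(t + 3)*(t + 4)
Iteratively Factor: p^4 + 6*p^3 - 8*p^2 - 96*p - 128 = (p + 2)*(p^3 + 4*p^2 - 16*p - 64) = (p - 4)*(p + 2)*(p^2 + 8*p + 16) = (p - 4)*(p + 2)*(p + 4)*(p + 4)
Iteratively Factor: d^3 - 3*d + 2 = (d - 1)*(d^2 + d - 2) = (d - 1)^2*(d + 2)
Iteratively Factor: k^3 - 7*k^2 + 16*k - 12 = (k - 3)*(k^2 - 4*k + 4) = (k - 3)*(k - 2)*(k - 2)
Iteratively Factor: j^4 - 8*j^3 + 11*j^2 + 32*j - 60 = (j - 2)*(j^3 - 6*j^2 - j + 30) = (j - 2)*(j + 2)*(j^2 - 8*j + 15) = (j - 3)*(j - 2)*(j + 2)*(j - 5)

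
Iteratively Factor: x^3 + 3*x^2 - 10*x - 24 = (x - 3)*(x^2 + 6*x + 8) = (x - 3)*(x + 2)*(x + 4)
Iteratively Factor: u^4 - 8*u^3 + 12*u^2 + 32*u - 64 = (u - 4)*(u^3 - 4*u^2 - 4*u + 16) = (u - 4)*(u - 2)*(u^2 - 2*u - 8) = (u - 4)*(u - 2)*(u + 2)*(u - 4)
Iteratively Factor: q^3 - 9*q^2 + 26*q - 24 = (q - 3)*(q^2 - 6*q + 8) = (q - 3)*(q - 2)*(q - 4)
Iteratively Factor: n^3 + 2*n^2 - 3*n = (n + 3)*(n^2 - n) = (n - 1)*(n + 3)*(n)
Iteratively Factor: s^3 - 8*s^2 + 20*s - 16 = (s - 4)*(s^2 - 4*s + 4) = (s - 4)*(s - 2)*(s - 2)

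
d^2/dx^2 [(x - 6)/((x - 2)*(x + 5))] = 2*(x^3 - 18*x^2 - 24*x - 84)/(x^6 + 9*x^5 - 3*x^4 - 153*x^3 + 30*x^2 + 900*x - 1000)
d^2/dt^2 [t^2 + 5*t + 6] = 2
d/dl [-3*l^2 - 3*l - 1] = -6*l - 3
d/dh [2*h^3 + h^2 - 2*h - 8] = 6*h^2 + 2*h - 2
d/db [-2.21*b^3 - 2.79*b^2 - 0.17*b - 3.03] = -6.63*b^2 - 5.58*b - 0.17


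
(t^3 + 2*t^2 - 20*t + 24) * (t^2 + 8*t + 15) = t^5 + 10*t^4 + 11*t^3 - 106*t^2 - 108*t + 360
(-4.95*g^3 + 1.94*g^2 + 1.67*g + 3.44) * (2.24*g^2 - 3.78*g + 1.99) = -11.088*g^5 + 23.0566*g^4 - 13.4429*g^3 + 5.2536*g^2 - 9.6799*g + 6.8456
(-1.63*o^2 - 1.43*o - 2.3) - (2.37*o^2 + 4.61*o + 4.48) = -4.0*o^2 - 6.04*o - 6.78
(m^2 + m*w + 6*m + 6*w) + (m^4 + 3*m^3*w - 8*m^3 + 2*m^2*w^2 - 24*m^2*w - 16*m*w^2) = m^4 + 3*m^3*w - 8*m^3 + 2*m^2*w^2 - 24*m^2*w + m^2 - 16*m*w^2 + m*w + 6*m + 6*w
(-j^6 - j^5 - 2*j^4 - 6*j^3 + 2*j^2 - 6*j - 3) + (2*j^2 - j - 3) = -j^6 - j^5 - 2*j^4 - 6*j^3 + 4*j^2 - 7*j - 6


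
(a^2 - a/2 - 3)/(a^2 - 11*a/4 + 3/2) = 2*(2*a + 3)/(4*a - 3)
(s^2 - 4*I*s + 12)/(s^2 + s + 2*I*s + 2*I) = (s - 6*I)/(s + 1)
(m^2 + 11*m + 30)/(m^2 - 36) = (m + 5)/(m - 6)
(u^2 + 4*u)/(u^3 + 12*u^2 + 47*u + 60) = u/(u^2 + 8*u + 15)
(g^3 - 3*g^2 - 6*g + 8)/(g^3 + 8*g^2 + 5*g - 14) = (g - 4)/(g + 7)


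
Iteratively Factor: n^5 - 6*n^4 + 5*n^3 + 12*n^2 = (n - 4)*(n^4 - 2*n^3 - 3*n^2) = (n - 4)*(n - 3)*(n^3 + n^2) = (n - 4)*(n - 3)*(n + 1)*(n^2) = n*(n - 4)*(n - 3)*(n + 1)*(n)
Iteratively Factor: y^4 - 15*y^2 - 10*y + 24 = (y - 1)*(y^3 + y^2 - 14*y - 24) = (y - 1)*(y + 3)*(y^2 - 2*y - 8) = (y - 1)*(y + 2)*(y + 3)*(y - 4)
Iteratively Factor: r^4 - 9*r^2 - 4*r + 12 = (r + 2)*(r^3 - 2*r^2 - 5*r + 6) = (r - 1)*(r + 2)*(r^2 - r - 6) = (r - 1)*(r + 2)^2*(r - 3)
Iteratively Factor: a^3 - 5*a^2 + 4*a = (a)*(a^2 - 5*a + 4) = a*(a - 1)*(a - 4)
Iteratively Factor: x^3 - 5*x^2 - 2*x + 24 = (x + 2)*(x^2 - 7*x + 12) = (x - 3)*(x + 2)*(x - 4)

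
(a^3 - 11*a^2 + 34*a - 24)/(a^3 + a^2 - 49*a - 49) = (a^3 - 11*a^2 + 34*a - 24)/(a^3 + a^2 - 49*a - 49)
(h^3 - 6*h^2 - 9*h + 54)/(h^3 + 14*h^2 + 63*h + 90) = (h^2 - 9*h + 18)/(h^2 + 11*h + 30)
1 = 1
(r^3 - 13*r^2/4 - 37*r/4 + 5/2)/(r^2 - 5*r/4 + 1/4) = (r^2 - 3*r - 10)/(r - 1)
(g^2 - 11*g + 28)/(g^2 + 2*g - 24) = (g - 7)/(g + 6)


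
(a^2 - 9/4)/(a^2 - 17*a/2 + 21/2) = (a + 3/2)/(a - 7)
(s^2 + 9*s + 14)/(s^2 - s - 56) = (s + 2)/(s - 8)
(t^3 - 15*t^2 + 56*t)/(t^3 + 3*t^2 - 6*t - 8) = t*(t^2 - 15*t + 56)/(t^3 + 3*t^2 - 6*t - 8)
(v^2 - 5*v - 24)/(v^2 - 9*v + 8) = (v + 3)/(v - 1)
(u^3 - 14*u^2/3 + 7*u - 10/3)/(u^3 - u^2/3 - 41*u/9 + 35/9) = 3*(u - 2)/(3*u + 7)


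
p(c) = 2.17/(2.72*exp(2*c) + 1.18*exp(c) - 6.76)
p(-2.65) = -0.33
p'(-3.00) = 0.00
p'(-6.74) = -0.00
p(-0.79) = -0.38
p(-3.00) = -0.32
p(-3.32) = -0.32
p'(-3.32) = -0.00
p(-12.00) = -0.32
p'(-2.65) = -0.01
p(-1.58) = -0.34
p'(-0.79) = -0.11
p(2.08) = 0.01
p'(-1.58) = -0.03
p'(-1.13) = -0.06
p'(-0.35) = -0.37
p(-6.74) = -0.32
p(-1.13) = -0.36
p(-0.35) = -0.47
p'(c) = 2.17*(-5.44*exp(2*c) - 1.18*exp(c))/(2.72*exp(2*c) + 1.18*exp(c) - 6.76)^2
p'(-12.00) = 0.00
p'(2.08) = -0.02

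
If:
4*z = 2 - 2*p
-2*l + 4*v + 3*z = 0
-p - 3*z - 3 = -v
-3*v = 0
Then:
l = -6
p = 9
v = 0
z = -4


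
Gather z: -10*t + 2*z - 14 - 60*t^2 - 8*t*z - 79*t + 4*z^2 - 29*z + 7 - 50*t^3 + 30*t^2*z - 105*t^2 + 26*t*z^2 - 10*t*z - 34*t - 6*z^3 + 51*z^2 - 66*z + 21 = -50*t^3 - 165*t^2 - 123*t - 6*z^3 + z^2*(26*t + 55) + z*(30*t^2 - 18*t - 93) + 14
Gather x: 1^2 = 1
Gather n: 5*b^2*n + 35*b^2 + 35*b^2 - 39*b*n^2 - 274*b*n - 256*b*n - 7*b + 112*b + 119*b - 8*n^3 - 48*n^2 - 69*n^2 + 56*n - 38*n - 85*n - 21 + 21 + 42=70*b^2 + 224*b - 8*n^3 + n^2*(-39*b - 117) + n*(5*b^2 - 530*b - 67) + 42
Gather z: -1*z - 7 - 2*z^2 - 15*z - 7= -2*z^2 - 16*z - 14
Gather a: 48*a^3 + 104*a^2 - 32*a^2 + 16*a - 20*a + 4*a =48*a^3 + 72*a^2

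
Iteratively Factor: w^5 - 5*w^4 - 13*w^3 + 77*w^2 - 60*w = (w)*(w^4 - 5*w^3 - 13*w^2 + 77*w - 60) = w*(w + 4)*(w^3 - 9*w^2 + 23*w - 15) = w*(w - 3)*(w + 4)*(w^2 - 6*w + 5) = w*(w - 5)*(w - 3)*(w + 4)*(w - 1)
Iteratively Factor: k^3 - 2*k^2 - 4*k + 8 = (k - 2)*(k^2 - 4) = (k - 2)*(k + 2)*(k - 2)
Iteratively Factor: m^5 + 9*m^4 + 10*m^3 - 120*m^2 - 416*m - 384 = (m + 4)*(m^4 + 5*m^3 - 10*m^2 - 80*m - 96) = (m + 2)*(m + 4)*(m^3 + 3*m^2 - 16*m - 48) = (m + 2)*(m + 4)^2*(m^2 - m - 12) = (m - 4)*(m + 2)*(m + 4)^2*(m + 3)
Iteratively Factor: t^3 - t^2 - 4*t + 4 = (t - 1)*(t^2 - 4) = (t - 1)*(t + 2)*(t - 2)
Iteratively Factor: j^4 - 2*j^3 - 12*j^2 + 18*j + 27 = (j - 3)*(j^3 + j^2 - 9*j - 9) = (j - 3)*(j + 1)*(j^2 - 9) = (j - 3)*(j + 1)*(j + 3)*(j - 3)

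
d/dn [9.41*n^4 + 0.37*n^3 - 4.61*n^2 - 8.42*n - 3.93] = 37.64*n^3 + 1.11*n^2 - 9.22*n - 8.42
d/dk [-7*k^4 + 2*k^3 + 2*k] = -28*k^3 + 6*k^2 + 2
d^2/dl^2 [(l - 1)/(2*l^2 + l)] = 2*(4*l^3 - 12*l^2 - 6*l - 1)/(l^3*(8*l^3 + 12*l^2 + 6*l + 1))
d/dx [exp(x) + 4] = exp(x)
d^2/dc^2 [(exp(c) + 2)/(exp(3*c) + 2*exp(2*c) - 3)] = (((-6*exp(c) - 8)*exp(c) - (exp(c) + 2)*(9*exp(c) + 8))*(exp(3*c) + 2*exp(2*c) - 3)*exp(c) + (2*exp(c) + 4)*(3*exp(c) + 4)^2*exp(3*c) + (exp(3*c) + 2*exp(2*c) - 3)^2)*exp(c)/(exp(3*c) + 2*exp(2*c) - 3)^3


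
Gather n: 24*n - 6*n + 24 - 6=18*n + 18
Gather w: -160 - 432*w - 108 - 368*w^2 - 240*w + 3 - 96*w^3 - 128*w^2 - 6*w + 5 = -96*w^3 - 496*w^2 - 678*w - 260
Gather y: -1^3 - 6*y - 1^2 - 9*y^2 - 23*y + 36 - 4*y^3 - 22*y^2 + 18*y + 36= -4*y^3 - 31*y^2 - 11*y + 70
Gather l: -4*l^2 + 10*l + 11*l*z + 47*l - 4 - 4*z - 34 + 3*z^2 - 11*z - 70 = -4*l^2 + l*(11*z + 57) + 3*z^2 - 15*z - 108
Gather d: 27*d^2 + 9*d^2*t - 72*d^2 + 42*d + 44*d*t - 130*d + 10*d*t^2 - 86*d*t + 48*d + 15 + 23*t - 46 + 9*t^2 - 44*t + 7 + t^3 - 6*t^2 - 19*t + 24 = d^2*(9*t - 45) + d*(10*t^2 - 42*t - 40) + t^3 + 3*t^2 - 40*t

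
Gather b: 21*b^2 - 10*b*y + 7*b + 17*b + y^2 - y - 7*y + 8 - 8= 21*b^2 + b*(24 - 10*y) + y^2 - 8*y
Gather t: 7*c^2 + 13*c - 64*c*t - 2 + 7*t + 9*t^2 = 7*c^2 + 13*c + 9*t^2 + t*(7 - 64*c) - 2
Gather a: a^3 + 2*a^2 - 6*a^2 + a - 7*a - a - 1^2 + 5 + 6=a^3 - 4*a^2 - 7*a + 10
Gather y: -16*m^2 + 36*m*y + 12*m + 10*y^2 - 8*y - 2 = -16*m^2 + 12*m + 10*y^2 + y*(36*m - 8) - 2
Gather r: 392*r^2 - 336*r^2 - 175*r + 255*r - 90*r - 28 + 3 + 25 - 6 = 56*r^2 - 10*r - 6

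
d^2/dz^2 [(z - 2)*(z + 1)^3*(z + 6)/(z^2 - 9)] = 2*(3*z^7 + 7*z^6 - 81*z^5 - 189*z^4 + 805*z^3 + 2745*z^2 - 135*z - 1971)/(z^6 - 27*z^4 + 243*z^2 - 729)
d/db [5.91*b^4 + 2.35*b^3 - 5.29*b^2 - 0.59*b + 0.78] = 23.64*b^3 + 7.05*b^2 - 10.58*b - 0.59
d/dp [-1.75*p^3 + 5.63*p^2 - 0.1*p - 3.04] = -5.25*p^2 + 11.26*p - 0.1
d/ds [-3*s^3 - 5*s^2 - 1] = s*(-9*s - 10)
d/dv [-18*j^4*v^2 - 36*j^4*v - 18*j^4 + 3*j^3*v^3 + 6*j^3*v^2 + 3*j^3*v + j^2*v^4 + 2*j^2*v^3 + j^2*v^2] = j^2*(-36*j^2*v - 36*j^2 + 9*j*v^2 + 12*j*v + 3*j + 4*v^3 + 6*v^2 + 2*v)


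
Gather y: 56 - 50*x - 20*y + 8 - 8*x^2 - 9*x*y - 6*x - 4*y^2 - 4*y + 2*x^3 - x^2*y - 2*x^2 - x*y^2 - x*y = 2*x^3 - 10*x^2 - 56*x + y^2*(-x - 4) + y*(-x^2 - 10*x - 24) + 64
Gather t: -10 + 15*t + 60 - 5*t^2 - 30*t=-5*t^2 - 15*t + 50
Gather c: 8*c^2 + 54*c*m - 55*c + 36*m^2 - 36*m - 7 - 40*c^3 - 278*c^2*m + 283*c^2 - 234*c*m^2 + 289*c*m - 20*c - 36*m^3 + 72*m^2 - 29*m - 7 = -40*c^3 + c^2*(291 - 278*m) + c*(-234*m^2 + 343*m - 75) - 36*m^3 + 108*m^2 - 65*m - 14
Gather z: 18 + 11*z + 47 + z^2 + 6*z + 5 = z^2 + 17*z + 70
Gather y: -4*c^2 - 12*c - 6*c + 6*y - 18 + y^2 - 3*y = -4*c^2 - 18*c + y^2 + 3*y - 18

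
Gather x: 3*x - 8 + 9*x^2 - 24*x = 9*x^2 - 21*x - 8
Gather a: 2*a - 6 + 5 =2*a - 1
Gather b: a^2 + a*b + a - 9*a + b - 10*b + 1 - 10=a^2 - 8*a + b*(a - 9) - 9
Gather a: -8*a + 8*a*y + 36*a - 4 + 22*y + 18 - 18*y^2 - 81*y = a*(8*y + 28) - 18*y^2 - 59*y + 14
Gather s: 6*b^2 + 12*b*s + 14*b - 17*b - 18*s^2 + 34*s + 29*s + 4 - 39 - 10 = 6*b^2 - 3*b - 18*s^2 + s*(12*b + 63) - 45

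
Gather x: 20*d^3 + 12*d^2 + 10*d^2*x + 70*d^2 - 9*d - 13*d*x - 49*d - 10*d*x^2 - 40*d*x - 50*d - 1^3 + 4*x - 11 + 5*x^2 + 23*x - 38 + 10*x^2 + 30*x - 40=20*d^3 + 82*d^2 - 108*d + x^2*(15 - 10*d) + x*(10*d^2 - 53*d + 57) - 90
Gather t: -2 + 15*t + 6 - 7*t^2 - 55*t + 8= -7*t^2 - 40*t + 12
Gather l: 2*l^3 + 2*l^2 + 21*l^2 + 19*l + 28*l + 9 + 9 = 2*l^3 + 23*l^2 + 47*l + 18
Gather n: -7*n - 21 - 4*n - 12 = -11*n - 33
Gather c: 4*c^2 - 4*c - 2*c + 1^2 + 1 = 4*c^2 - 6*c + 2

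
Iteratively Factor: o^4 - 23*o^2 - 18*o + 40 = (o - 5)*(o^3 + 5*o^2 + 2*o - 8) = (o - 5)*(o + 2)*(o^2 + 3*o - 4) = (o - 5)*(o - 1)*(o + 2)*(o + 4)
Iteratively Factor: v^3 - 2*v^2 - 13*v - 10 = (v + 2)*(v^2 - 4*v - 5) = (v - 5)*(v + 2)*(v + 1)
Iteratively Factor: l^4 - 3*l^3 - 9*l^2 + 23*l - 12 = (l + 3)*(l^3 - 6*l^2 + 9*l - 4) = (l - 1)*(l + 3)*(l^2 - 5*l + 4) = (l - 4)*(l - 1)*(l + 3)*(l - 1)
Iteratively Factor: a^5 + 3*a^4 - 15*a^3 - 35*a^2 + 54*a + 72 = (a + 3)*(a^4 - 15*a^2 + 10*a + 24) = (a + 3)*(a + 4)*(a^3 - 4*a^2 + a + 6) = (a - 3)*(a + 3)*(a + 4)*(a^2 - a - 2) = (a - 3)*(a - 2)*(a + 3)*(a + 4)*(a + 1)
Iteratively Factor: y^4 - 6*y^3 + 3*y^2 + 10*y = (y)*(y^3 - 6*y^2 + 3*y + 10) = y*(y - 5)*(y^2 - y - 2) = y*(y - 5)*(y - 2)*(y + 1)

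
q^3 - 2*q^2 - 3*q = q*(q - 3)*(q + 1)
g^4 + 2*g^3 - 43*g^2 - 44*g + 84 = (g - 6)*(g - 1)*(g + 2)*(g + 7)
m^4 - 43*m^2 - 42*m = m*(m - 7)*(m + 1)*(m + 6)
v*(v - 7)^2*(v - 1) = v^4 - 15*v^3 + 63*v^2 - 49*v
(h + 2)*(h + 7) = h^2 + 9*h + 14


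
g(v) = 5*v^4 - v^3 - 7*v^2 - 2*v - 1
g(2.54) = 140.49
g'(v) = 20*v^3 - 3*v^2 - 14*v - 2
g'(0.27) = -5.61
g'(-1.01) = -11.53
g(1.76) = 16.32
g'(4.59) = 1804.59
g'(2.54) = 270.83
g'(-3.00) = -527.00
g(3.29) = 466.85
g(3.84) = 918.64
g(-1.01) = 0.11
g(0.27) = -2.04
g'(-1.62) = -72.22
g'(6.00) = 4126.00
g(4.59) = 1964.96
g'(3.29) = 631.69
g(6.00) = 5999.00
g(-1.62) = 22.56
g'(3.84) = 1032.47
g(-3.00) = 374.00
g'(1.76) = 73.10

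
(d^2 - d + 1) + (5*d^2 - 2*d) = 6*d^2 - 3*d + 1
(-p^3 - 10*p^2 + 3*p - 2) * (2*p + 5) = -2*p^4 - 25*p^3 - 44*p^2 + 11*p - 10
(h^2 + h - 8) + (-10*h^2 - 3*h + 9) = -9*h^2 - 2*h + 1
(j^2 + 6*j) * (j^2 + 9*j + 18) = j^4 + 15*j^3 + 72*j^2 + 108*j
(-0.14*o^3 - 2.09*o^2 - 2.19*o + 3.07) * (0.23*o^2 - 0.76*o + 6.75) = -0.0322*o^5 - 0.3743*o^4 + 0.1397*o^3 - 11.737*o^2 - 17.1157*o + 20.7225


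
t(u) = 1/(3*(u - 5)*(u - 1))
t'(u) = -1/(3*(u - 5)*(u - 1)^2) - 1/(3*(u - 5)^2*(u - 1))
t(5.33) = 0.23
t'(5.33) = -0.76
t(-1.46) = 0.02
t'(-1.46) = 0.01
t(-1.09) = 0.03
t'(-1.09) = 0.02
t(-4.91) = 0.01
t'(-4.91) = 0.00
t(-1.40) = 0.02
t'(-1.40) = 0.01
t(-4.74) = 0.01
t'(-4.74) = 0.00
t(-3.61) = 0.01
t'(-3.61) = 0.00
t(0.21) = 0.09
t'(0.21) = 0.13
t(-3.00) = 0.01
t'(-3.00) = 0.00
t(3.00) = -0.08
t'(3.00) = 0.00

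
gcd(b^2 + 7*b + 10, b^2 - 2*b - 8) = b + 2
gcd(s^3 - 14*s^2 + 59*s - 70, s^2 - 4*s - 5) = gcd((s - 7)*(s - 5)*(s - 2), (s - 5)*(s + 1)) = s - 5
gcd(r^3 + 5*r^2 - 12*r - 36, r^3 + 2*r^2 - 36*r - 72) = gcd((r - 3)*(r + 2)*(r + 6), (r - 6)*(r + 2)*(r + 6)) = r^2 + 8*r + 12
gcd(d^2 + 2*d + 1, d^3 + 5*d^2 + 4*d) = d + 1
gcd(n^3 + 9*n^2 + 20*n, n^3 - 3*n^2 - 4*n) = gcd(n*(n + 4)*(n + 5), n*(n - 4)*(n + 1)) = n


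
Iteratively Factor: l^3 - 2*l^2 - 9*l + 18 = (l - 3)*(l^2 + l - 6) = (l - 3)*(l - 2)*(l + 3)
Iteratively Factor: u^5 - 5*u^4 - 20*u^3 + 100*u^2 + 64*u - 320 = (u - 4)*(u^4 - u^3 - 24*u^2 + 4*u + 80) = (u - 4)*(u + 2)*(u^3 - 3*u^2 - 18*u + 40) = (u - 4)*(u - 2)*(u + 2)*(u^2 - u - 20) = (u - 5)*(u - 4)*(u - 2)*(u + 2)*(u + 4)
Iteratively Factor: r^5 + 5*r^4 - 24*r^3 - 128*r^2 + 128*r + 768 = (r - 4)*(r^4 + 9*r^3 + 12*r^2 - 80*r - 192) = (r - 4)*(r + 4)*(r^3 + 5*r^2 - 8*r - 48) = (r - 4)*(r + 4)^2*(r^2 + r - 12) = (r - 4)*(r + 4)^3*(r - 3)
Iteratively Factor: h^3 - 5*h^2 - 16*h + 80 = (h + 4)*(h^2 - 9*h + 20) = (h - 5)*(h + 4)*(h - 4)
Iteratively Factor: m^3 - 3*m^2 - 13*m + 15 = (m - 5)*(m^2 + 2*m - 3) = (m - 5)*(m + 3)*(m - 1)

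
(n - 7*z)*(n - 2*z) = n^2 - 9*n*z + 14*z^2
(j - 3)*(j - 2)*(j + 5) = j^3 - 19*j + 30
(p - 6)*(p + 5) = p^2 - p - 30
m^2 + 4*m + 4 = (m + 2)^2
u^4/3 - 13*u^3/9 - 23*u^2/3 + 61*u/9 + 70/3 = (u/3 + 1)*(u - 7)*(u - 2)*(u + 5/3)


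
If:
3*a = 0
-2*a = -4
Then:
No Solution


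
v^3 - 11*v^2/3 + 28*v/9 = v*(v - 7/3)*(v - 4/3)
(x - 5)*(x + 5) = x^2 - 25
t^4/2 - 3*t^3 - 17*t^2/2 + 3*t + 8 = (t/2 + 1)*(t - 8)*(t - 1)*(t + 1)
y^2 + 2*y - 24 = (y - 4)*(y + 6)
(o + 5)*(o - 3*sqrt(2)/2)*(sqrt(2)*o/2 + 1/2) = sqrt(2)*o^3/2 - o^2 + 5*sqrt(2)*o^2/2 - 5*o - 3*sqrt(2)*o/4 - 15*sqrt(2)/4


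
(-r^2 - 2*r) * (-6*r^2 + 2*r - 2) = 6*r^4 + 10*r^3 - 2*r^2 + 4*r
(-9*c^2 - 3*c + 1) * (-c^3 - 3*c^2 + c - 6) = 9*c^5 + 30*c^4 - c^3 + 48*c^2 + 19*c - 6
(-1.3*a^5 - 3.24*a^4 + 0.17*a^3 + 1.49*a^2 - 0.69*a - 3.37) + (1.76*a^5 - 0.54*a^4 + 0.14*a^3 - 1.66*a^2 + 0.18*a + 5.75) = 0.46*a^5 - 3.78*a^4 + 0.31*a^3 - 0.17*a^2 - 0.51*a + 2.38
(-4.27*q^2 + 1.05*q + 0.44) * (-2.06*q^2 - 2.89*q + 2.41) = 8.7962*q^4 + 10.1773*q^3 - 14.2316*q^2 + 1.2589*q + 1.0604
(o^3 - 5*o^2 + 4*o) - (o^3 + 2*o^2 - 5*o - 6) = -7*o^2 + 9*o + 6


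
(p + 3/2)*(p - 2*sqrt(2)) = p^2 - 2*sqrt(2)*p + 3*p/2 - 3*sqrt(2)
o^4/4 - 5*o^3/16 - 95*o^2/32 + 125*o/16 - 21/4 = (o/4 + 1)*(o - 2)*(o - 7/4)*(o - 3/2)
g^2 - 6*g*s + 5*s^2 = (g - 5*s)*(g - s)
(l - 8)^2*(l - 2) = l^3 - 18*l^2 + 96*l - 128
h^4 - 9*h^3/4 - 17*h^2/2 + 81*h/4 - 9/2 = (h - 3)*(h - 2)*(h - 1/4)*(h + 3)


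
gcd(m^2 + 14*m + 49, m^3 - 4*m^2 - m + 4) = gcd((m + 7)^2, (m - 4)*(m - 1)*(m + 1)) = 1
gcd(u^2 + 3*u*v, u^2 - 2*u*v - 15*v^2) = u + 3*v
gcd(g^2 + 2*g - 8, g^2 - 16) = g + 4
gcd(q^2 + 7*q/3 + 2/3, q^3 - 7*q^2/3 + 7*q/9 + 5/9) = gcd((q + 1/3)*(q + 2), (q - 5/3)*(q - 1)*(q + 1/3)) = q + 1/3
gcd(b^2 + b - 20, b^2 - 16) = b - 4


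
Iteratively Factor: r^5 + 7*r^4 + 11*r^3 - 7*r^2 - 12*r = (r + 1)*(r^4 + 6*r^3 + 5*r^2 - 12*r) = (r - 1)*(r + 1)*(r^3 + 7*r^2 + 12*r) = (r - 1)*(r + 1)*(r + 3)*(r^2 + 4*r) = (r - 1)*(r + 1)*(r + 3)*(r + 4)*(r)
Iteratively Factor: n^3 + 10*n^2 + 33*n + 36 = (n + 3)*(n^2 + 7*n + 12) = (n + 3)*(n + 4)*(n + 3)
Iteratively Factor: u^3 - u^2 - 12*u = (u - 4)*(u^2 + 3*u) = (u - 4)*(u + 3)*(u)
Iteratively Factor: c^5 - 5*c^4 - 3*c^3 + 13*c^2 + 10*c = (c - 2)*(c^4 - 3*c^3 - 9*c^2 - 5*c) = (c - 2)*(c + 1)*(c^3 - 4*c^2 - 5*c) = (c - 5)*(c - 2)*(c + 1)*(c^2 + c) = c*(c - 5)*(c - 2)*(c + 1)*(c + 1)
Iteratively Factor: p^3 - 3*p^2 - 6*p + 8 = (p - 1)*(p^2 - 2*p - 8) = (p - 1)*(p + 2)*(p - 4)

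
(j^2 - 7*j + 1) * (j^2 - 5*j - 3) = j^4 - 12*j^3 + 33*j^2 + 16*j - 3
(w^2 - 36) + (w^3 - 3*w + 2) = w^3 + w^2 - 3*w - 34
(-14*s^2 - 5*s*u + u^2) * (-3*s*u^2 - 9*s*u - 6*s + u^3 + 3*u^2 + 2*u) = 42*s^3*u^2 + 126*s^3*u + 84*s^3 + s^2*u^3 + 3*s^2*u^2 + 2*s^2*u - 8*s*u^4 - 24*s*u^3 - 16*s*u^2 + u^5 + 3*u^4 + 2*u^3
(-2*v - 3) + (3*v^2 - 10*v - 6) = 3*v^2 - 12*v - 9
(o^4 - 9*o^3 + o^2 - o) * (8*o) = 8*o^5 - 72*o^4 + 8*o^3 - 8*o^2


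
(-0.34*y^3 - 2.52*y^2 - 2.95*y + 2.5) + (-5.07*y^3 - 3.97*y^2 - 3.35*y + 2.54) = -5.41*y^3 - 6.49*y^2 - 6.3*y + 5.04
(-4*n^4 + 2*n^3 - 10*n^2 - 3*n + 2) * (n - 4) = -4*n^5 + 18*n^4 - 18*n^3 + 37*n^2 + 14*n - 8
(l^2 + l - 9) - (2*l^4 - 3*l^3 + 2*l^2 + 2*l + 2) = -2*l^4 + 3*l^3 - l^2 - l - 11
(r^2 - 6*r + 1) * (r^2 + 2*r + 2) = r^4 - 4*r^3 - 9*r^2 - 10*r + 2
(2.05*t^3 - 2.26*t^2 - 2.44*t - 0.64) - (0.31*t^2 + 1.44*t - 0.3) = 2.05*t^3 - 2.57*t^2 - 3.88*t - 0.34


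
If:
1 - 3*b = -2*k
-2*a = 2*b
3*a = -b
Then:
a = 0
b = 0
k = -1/2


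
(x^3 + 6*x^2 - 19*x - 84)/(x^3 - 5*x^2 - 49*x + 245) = (x^2 - x - 12)/(x^2 - 12*x + 35)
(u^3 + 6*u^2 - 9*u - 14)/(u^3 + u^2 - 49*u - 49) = (u - 2)/(u - 7)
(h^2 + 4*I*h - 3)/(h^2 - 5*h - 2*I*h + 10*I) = (h^2 + 4*I*h - 3)/(h^2 - 5*h - 2*I*h + 10*I)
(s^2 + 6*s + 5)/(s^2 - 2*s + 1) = (s^2 + 6*s + 5)/(s^2 - 2*s + 1)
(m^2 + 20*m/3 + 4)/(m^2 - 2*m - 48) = (m + 2/3)/(m - 8)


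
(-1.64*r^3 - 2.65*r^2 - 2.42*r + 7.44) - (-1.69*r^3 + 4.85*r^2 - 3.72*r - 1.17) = 0.05*r^3 - 7.5*r^2 + 1.3*r + 8.61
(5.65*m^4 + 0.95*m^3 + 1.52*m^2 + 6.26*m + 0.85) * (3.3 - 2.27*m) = -12.8255*m^5 + 16.4885*m^4 - 0.3154*m^3 - 9.1942*m^2 + 18.7285*m + 2.805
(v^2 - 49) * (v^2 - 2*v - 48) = v^4 - 2*v^3 - 97*v^2 + 98*v + 2352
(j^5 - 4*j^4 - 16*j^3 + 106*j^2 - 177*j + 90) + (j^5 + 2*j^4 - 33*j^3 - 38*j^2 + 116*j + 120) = 2*j^5 - 2*j^4 - 49*j^3 + 68*j^2 - 61*j + 210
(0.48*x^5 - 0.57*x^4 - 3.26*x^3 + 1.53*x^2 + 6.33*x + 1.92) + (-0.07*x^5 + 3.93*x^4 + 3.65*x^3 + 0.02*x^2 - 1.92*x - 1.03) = 0.41*x^5 + 3.36*x^4 + 0.39*x^3 + 1.55*x^2 + 4.41*x + 0.89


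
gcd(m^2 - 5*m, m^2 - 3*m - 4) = 1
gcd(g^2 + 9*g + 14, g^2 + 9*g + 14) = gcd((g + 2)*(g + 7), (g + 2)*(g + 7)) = g^2 + 9*g + 14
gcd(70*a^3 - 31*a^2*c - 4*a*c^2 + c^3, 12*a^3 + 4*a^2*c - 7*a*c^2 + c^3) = 2*a - c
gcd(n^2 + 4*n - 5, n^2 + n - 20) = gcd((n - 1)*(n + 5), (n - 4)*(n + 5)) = n + 5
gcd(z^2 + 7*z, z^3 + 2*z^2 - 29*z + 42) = z + 7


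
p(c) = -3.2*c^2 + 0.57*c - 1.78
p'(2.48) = -15.30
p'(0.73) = -4.10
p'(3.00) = -18.63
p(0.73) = -3.07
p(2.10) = -14.70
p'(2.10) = -12.87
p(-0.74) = -3.95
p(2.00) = -13.44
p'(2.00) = -12.23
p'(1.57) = -9.48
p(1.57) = -8.77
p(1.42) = -7.42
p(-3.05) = -33.29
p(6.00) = -113.56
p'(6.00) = -37.83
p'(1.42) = -8.52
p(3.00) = -28.87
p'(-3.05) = 20.09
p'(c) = 0.57 - 6.4*c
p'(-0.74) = 5.31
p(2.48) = -20.05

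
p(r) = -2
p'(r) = 0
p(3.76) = -2.00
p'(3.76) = 0.00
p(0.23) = -2.00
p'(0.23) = 0.00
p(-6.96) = -2.00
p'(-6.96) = 0.00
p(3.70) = -2.00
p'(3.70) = 0.00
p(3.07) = -2.00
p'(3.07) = 0.00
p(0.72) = -2.00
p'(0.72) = 0.00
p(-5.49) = -2.00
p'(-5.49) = 0.00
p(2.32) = -2.00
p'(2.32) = 0.00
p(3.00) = -2.00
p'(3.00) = 0.00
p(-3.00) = -2.00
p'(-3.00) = 0.00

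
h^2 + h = h*(h + 1)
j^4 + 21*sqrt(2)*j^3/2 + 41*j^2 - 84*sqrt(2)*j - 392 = (j - 2*sqrt(2))*(j + 2*sqrt(2))*(j + 7*sqrt(2)/2)*(j + 7*sqrt(2))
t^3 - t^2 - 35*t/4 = t*(t - 7/2)*(t + 5/2)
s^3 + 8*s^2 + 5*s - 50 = (s - 2)*(s + 5)^2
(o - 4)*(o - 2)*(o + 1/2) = o^3 - 11*o^2/2 + 5*o + 4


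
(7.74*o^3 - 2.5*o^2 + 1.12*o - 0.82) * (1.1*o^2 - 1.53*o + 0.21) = 8.514*o^5 - 14.5922*o^4 + 6.6824*o^3 - 3.1406*o^2 + 1.4898*o - 0.1722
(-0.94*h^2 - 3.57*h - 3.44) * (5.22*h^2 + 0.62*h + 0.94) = -4.9068*h^4 - 19.2182*h^3 - 21.0538*h^2 - 5.4886*h - 3.2336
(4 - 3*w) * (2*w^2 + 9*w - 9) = -6*w^3 - 19*w^2 + 63*w - 36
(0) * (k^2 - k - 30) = 0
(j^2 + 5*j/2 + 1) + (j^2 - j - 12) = 2*j^2 + 3*j/2 - 11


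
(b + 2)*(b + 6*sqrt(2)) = b^2 + 2*b + 6*sqrt(2)*b + 12*sqrt(2)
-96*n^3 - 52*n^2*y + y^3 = (-8*n + y)*(2*n + y)*(6*n + y)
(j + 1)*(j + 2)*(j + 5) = j^3 + 8*j^2 + 17*j + 10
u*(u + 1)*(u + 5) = u^3 + 6*u^2 + 5*u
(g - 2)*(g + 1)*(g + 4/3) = g^3 + g^2/3 - 10*g/3 - 8/3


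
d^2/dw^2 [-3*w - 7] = 0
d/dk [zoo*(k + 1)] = zoo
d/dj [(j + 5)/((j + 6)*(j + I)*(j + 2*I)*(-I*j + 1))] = (-3*I*j^3 + j^2*(5 - 32*I) + j*(52 - 90*I) + 150 - 2*I)/(j^7 + j^6*(12 + 7*I) + j^5*(17 + 84*I) + j^4*(-228 + 227*I) + j^3*(-668 - 300*I) + j^2*(192 - 896*I) + j*(576 + 48*I) + 144*I)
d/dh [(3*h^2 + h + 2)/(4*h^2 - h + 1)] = (-7*h^2 - 10*h + 3)/(16*h^4 - 8*h^3 + 9*h^2 - 2*h + 1)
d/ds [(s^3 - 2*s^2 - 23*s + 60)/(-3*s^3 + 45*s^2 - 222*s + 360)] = (13*s^2 - 90*s + 105)/(3*(s^4 - 22*s^3 + 181*s^2 - 660*s + 900))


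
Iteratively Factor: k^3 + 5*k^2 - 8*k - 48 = (k + 4)*(k^2 + k - 12) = (k + 4)^2*(k - 3)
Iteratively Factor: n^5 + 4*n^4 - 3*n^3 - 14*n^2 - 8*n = (n + 4)*(n^4 - 3*n^2 - 2*n) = (n - 2)*(n + 4)*(n^3 + 2*n^2 + n) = (n - 2)*(n + 1)*(n + 4)*(n^2 + n) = (n - 2)*(n + 1)^2*(n + 4)*(n)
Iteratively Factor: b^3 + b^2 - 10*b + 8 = (b - 2)*(b^2 + 3*b - 4) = (b - 2)*(b - 1)*(b + 4)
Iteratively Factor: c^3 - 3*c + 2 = (c + 2)*(c^2 - 2*c + 1) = (c - 1)*(c + 2)*(c - 1)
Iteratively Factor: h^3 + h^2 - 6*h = (h - 2)*(h^2 + 3*h) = h*(h - 2)*(h + 3)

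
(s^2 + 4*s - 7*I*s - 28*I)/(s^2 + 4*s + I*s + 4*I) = (s - 7*I)/(s + I)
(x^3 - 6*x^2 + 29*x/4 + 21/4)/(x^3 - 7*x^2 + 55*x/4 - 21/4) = (2*x + 1)/(2*x - 1)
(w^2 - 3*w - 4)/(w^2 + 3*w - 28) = (w + 1)/(w + 7)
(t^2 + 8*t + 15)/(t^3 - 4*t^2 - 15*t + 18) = (t + 5)/(t^2 - 7*t + 6)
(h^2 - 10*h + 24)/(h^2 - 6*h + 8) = (h - 6)/(h - 2)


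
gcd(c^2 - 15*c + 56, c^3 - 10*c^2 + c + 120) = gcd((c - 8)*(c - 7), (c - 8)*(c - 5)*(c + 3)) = c - 8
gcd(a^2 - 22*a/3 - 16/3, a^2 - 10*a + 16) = a - 8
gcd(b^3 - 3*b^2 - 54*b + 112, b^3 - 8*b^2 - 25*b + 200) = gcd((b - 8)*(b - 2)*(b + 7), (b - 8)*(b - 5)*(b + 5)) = b - 8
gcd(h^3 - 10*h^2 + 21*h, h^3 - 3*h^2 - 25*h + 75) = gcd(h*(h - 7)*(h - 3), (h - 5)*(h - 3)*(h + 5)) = h - 3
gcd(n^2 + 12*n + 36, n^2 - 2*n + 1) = 1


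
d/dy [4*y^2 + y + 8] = 8*y + 1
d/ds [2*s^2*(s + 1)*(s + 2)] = 2*s*(4*s^2 + 9*s + 4)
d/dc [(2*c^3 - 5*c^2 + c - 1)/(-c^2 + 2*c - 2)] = c*(-2*c^3 + 8*c^2 - 21*c + 18)/(c^4 - 4*c^3 + 8*c^2 - 8*c + 4)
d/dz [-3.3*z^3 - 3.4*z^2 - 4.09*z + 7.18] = -9.9*z^2 - 6.8*z - 4.09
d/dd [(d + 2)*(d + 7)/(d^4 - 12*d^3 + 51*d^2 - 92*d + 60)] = (-2*d^4 - 19*d^3 + 122*d^2 + 197*d - 914)/(d^7 - 22*d^6 + 202*d^5 - 1004*d^4 + 2921*d^3 - 4982*d^2 + 4620*d - 1800)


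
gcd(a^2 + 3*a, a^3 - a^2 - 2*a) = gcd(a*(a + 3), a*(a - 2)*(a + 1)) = a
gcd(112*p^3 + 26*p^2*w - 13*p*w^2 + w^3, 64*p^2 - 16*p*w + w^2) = 8*p - w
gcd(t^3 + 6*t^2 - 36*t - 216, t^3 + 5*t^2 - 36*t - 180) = t^2 - 36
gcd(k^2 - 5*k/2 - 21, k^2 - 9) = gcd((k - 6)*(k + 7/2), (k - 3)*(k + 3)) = 1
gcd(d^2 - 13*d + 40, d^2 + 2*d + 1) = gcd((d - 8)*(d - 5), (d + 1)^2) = 1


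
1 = 1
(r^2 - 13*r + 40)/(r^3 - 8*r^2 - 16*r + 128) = (r - 5)/(r^2 - 16)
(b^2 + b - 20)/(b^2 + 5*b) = (b - 4)/b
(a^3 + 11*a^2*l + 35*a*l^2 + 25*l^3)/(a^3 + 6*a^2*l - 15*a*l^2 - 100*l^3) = (a + l)/(a - 4*l)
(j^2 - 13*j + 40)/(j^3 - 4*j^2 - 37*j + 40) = (j - 5)/(j^2 + 4*j - 5)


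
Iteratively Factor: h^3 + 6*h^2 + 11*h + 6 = (h + 2)*(h^2 + 4*h + 3) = (h + 1)*(h + 2)*(h + 3)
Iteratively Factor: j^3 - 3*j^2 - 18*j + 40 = (j - 2)*(j^2 - j - 20) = (j - 2)*(j + 4)*(j - 5)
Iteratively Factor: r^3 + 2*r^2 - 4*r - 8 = (r + 2)*(r^2 - 4) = (r - 2)*(r + 2)*(r + 2)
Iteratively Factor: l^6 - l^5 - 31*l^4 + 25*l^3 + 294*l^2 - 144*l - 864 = (l - 3)*(l^5 + 2*l^4 - 25*l^3 - 50*l^2 + 144*l + 288) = (l - 4)*(l - 3)*(l^4 + 6*l^3 - l^2 - 54*l - 72) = (l - 4)*(l - 3)*(l + 2)*(l^3 + 4*l^2 - 9*l - 36) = (l - 4)*(l - 3)*(l + 2)*(l + 4)*(l^2 - 9) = (l - 4)*(l - 3)^2*(l + 2)*(l + 4)*(l + 3)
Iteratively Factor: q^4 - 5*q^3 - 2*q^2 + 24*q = (q - 3)*(q^3 - 2*q^2 - 8*q) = q*(q - 3)*(q^2 - 2*q - 8) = q*(q - 4)*(q - 3)*(q + 2)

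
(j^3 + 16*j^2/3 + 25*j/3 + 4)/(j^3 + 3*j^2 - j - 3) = (j + 4/3)/(j - 1)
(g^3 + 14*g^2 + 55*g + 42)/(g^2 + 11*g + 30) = (g^2 + 8*g + 7)/(g + 5)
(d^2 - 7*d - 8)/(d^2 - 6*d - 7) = (d - 8)/(d - 7)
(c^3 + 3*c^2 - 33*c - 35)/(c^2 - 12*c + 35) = (c^2 + 8*c + 7)/(c - 7)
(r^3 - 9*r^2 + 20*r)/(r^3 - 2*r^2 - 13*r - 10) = r*(r - 4)/(r^2 + 3*r + 2)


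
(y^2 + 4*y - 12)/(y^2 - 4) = (y + 6)/(y + 2)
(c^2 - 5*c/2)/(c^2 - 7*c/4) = 2*(2*c - 5)/(4*c - 7)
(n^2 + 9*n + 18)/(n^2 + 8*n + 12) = (n + 3)/(n + 2)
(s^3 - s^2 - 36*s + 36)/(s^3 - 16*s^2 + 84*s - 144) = (s^2 + 5*s - 6)/(s^2 - 10*s + 24)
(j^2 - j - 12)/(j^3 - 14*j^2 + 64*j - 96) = (j + 3)/(j^2 - 10*j + 24)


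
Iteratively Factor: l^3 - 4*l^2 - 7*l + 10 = (l - 5)*(l^2 + l - 2) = (l - 5)*(l + 2)*(l - 1)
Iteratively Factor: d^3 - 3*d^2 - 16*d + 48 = (d - 4)*(d^2 + d - 12) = (d - 4)*(d - 3)*(d + 4)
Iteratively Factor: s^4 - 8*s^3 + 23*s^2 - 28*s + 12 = (s - 3)*(s^3 - 5*s^2 + 8*s - 4) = (s - 3)*(s - 2)*(s^2 - 3*s + 2) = (s - 3)*(s - 2)*(s - 1)*(s - 2)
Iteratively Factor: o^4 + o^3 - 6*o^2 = (o)*(o^3 + o^2 - 6*o) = o*(o + 3)*(o^2 - 2*o) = o*(o - 2)*(o + 3)*(o)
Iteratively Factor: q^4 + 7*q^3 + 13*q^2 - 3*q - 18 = (q + 2)*(q^3 + 5*q^2 + 3*q - 9) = (q + 2)*(q + 3)*(q^2 + 2*q - 3) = (q - 1)*(q + 2)*(q + 3)*(q + 3)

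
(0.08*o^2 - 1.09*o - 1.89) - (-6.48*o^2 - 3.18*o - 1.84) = 6.56*o^2 + 2.09*o - 0.0499999999999998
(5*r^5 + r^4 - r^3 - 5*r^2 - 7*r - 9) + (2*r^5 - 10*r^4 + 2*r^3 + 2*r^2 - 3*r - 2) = 7*r^5 - 9*r^4 + r^3 - 3*r^2 - 10*r - 11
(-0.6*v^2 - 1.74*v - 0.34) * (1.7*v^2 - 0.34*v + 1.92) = -1.02*v^4 - 2.754*v^3 - 1.1384*v^2 - 3.2252*v - 0.6528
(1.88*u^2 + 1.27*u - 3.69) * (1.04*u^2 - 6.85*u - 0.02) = 1.9552*u^4 - 11.5572*u^3 - 12.5747*u^2 + 25.2511*u + 0.0738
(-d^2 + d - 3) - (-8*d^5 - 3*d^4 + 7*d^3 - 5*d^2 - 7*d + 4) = 8*d^5 + 3*d^4 - 7*d^3 + 4*d^2 + 8*d - 7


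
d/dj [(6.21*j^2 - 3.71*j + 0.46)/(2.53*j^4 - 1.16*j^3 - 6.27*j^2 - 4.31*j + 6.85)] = (-31.4226*j^5 + 35.3625*j^4 - 13.2624*j^3 - 48.426*j^2 + 90.8454*j - 23.4309)/(6.4009*j^8 - 5.8696*j^7 - 30.3806*j^6 - 7.2622*j^5 + 83.9731*j^4 + 38.1554*j^3 - 67.3229*j^2 - 59.047*j + 46.9225)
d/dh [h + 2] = 1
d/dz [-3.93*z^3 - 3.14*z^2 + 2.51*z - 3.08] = -11.79*z^2 - 6.28*z + 2.51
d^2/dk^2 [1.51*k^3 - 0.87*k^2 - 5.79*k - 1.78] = 9.06*k - 1.74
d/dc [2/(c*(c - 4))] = 4*(2 - c)/(c^2*(c^2 - 8*c + 16))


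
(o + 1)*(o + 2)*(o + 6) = o^3 + 9*o^2 + 20*o + 12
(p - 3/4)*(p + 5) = p^2 + 17*p/4 - 15/4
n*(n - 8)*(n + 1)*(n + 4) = n^4 - 3*n^3 - 36*n^2 - 32*n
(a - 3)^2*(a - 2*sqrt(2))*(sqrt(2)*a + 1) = sqrt(2)*a^4 - 6*sqrt(2)*a^3 - 3*a^3 + 7*sqrt(2)*a^2 + 18*a^2 - 27*a + 12*sqrt(2)*a - 18*sqrt(2)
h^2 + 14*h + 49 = (h + 7)^2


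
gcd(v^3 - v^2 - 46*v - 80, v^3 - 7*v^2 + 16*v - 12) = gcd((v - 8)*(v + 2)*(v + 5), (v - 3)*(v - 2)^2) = 1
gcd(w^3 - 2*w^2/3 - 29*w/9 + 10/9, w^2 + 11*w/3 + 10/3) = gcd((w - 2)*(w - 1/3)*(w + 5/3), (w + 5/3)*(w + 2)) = w + 5/3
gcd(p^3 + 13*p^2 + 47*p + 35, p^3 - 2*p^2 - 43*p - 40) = p^2 + 6*p + 5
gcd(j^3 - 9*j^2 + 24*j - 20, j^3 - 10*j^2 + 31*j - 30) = j^2 - 7*j + 10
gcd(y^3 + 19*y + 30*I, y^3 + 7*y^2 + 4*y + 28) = y + 2*I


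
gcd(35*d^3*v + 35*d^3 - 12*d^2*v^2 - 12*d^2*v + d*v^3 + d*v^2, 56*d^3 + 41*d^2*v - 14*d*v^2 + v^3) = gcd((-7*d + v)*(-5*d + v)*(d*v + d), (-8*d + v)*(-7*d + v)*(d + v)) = -7*d + v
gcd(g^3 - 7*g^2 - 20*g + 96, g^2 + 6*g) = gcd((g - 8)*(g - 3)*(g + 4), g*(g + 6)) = 1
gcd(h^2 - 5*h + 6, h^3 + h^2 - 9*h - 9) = h - 3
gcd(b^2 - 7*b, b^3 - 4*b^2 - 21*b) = b^2 - 7*b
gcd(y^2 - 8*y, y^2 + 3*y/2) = y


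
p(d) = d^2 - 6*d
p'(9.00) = 12.00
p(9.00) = 27.00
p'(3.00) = 0.00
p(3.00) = -9.00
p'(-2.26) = -10.52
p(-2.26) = 18.67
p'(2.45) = -1.10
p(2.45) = -8.70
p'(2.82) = -0.36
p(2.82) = -8.97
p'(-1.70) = -9.40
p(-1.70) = 13.09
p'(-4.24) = -14.48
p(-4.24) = 43.42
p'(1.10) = -3.80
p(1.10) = -5.39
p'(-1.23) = -8.46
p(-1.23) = 8.89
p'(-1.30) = -8.60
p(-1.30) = 9.49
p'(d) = 2*d - 6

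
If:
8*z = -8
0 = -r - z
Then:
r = 1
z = -1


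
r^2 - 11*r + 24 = (r - 8)*(r - 3)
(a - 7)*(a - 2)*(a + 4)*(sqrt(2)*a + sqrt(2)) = sqrt(2)*a^4 - 4*sqrt(2)*a^3 - 27*sqrt(2)*a^2 + 34*sqrt(2)*a + 56*sqrt(2)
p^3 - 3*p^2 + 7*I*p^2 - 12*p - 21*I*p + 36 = (p - 3)*(p + 3*I)*(p + 4*I)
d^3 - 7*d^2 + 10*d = d*(d - 5)*(d - 2)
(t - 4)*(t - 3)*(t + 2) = t^3 - 5*t^2 - 2*t + 24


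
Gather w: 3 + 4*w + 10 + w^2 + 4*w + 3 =w^2 + 8*w + 16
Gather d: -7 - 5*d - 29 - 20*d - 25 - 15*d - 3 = -40*d - 64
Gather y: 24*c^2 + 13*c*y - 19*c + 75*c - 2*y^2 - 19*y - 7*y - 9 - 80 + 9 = 24*c^2 + 56*c - 2*y^2 + y*(13*c - 26) - 80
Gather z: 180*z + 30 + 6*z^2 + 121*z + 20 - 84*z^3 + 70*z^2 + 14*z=-84*z^3 + 76*z^2 + 315*z + 50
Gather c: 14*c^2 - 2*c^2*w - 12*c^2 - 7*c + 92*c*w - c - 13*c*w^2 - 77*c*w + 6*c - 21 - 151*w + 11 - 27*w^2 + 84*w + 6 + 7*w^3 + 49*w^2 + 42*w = c^2*(2 - 2*w) + c*(-13*w^2 + 15*w - 2) + 7*w^3 + 22*w^2 - 25*w - 4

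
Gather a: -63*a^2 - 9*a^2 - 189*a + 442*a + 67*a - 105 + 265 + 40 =-72*a^2 + 320*a + 200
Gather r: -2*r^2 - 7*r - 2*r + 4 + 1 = -2*r^2 - 9*r + 5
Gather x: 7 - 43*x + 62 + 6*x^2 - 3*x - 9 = 6*x^2 - 46*x + 60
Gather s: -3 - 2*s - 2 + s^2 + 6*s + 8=s^2 + 4*s + 3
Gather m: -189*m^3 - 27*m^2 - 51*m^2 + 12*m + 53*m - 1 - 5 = -189*m^3 - 78*m^2 + 65*m - 6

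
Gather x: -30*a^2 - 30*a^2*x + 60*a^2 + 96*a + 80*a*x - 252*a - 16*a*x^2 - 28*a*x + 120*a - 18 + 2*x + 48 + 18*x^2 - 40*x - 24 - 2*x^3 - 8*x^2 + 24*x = 30*a^2 - 36*a - 2*x^3 + x^2*(10 - 16*a) + x*(-30*a^2 + 52*a - 14) + 6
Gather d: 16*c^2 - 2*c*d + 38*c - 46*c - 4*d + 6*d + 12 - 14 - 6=16*c^2 - 8*c + d*(2 - 2*c) - 8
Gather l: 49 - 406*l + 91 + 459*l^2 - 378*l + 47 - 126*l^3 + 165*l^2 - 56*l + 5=-126*l^3 + 624*l^2 - 840*l + 192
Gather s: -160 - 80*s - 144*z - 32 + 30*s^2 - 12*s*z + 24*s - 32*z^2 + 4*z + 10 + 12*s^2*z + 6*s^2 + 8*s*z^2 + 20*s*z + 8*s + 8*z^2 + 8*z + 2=s^2*(12*z + 36) + s*(8*z^2 + 8*z - 48) - 24*z^2 - 132*z - 180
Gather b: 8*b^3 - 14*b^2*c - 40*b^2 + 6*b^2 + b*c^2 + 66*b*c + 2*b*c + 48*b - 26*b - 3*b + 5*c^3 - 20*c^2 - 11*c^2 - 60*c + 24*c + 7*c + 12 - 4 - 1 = 8*b^3 + b^2*(-14*c - 34) + b*(c^2 + 68*c + 19) + 5*c^3 - 31*c^2 - 29*c + 7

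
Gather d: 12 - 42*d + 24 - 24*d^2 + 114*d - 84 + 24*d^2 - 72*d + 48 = 0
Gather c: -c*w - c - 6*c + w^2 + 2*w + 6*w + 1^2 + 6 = c*(-w - 7) + w^2 + 8*w + 7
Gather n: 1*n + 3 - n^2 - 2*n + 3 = -n^2 - n + 6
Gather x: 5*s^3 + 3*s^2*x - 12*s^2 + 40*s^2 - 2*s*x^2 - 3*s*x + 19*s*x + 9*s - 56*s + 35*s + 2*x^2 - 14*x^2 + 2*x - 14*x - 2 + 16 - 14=5*s^3 + 28*s^2 - 12*s + x^2*(-2*s - 12) + x*(3*s^2 + 16*s - 12)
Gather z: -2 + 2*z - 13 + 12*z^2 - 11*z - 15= 12*z^2 - 9*z - 30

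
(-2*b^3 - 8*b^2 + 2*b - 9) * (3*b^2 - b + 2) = -6*b^5 - 22*b^4 + 10*b^3 - 45*b^2 + 13*b - 18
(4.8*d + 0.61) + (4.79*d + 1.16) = 9.59*d + 1.77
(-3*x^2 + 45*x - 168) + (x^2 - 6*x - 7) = -2*x^2 + 39*x - 175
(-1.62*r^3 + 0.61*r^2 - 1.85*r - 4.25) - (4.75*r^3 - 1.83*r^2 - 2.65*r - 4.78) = -6.37*r^3 + 2.44*r^2 + 0.8*r + 0.53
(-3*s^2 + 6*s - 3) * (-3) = 9*s^2 - 18*s + 9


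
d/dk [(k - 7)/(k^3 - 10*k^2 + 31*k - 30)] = (k^3 - 10*k^2 + 31*k - (k - 7)*(3*k^2 - 20*k + 31) - 30)/(k^3 - 10*k^2 + 31*k - 30)^2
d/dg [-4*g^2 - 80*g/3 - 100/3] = -8*g - 80/3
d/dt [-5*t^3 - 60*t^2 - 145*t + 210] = -15*t^2 - 120*t - 145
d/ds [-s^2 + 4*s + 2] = 4 - 2*s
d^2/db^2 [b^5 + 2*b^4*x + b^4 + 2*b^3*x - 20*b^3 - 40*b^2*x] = 20*b^3 + 24*b^2*x + 12*b^2 + 12*b*x - 120*b - 80*x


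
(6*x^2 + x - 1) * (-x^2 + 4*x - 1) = -6*x^4 + 23*x^3 - x^2 - 5*x + 1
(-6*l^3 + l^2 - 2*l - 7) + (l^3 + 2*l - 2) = -5*l^3 + l^2 - 9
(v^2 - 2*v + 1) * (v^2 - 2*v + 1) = v^4 - 4*v^3 + 6*v^2 - 4*v + 1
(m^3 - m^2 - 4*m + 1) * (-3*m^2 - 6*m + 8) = -3*m^5 - 3*m^4 + 26*m^3 + 13*m^2 - 38*m + 8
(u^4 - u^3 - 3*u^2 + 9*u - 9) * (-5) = -5*u^4 + 5*u^3 + 15*u^2 - 45*u + 45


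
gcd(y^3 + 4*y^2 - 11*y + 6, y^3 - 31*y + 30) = y^2 + 5*y - 6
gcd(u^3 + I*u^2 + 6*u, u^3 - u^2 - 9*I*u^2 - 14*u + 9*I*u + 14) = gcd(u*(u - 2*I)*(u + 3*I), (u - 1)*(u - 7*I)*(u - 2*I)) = u - 2*I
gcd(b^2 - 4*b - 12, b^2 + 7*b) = 1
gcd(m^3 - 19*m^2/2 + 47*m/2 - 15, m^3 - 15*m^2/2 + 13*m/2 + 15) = m^2 - 17*m/2 + 15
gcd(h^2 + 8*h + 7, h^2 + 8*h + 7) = h^2 + 8*h + 7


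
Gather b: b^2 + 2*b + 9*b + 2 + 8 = b^2 + 11*b + 10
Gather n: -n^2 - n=-n^2 - n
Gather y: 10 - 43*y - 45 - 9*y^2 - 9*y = -9*y^2 - 52*y - 35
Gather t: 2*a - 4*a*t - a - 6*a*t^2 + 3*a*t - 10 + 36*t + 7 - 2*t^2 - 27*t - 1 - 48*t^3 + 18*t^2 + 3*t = a - 48*t^3 + t^2*(16 - 6*a) + t*(12 - a) - 4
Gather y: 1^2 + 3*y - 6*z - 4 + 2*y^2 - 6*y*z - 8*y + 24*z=2*y^2 + y*(-6*z - 5) + 18*z - 3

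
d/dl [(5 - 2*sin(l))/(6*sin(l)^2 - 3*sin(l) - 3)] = (4*sin(l)^2 - 20*sin(l) + 7)*cos(l)/(3*(sin(l) - 1)^2*(2*sin(l) + 1)^2)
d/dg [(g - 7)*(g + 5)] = 2*g - 2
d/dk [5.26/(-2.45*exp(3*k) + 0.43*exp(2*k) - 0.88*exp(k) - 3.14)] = (38.661*exp(2*k) - 4.5236*exp(k) + 4.6288)*exp(k)/(2.45*exp(3*k) - 0.43*exp(2*k) + 0.88*exp(k) + 3.14)^2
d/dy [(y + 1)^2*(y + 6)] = (y + 1)*(3*y + 13)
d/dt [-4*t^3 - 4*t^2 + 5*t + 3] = -12*t^2 - 8*t + 5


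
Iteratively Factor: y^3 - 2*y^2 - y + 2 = (y - 2)*(y^2 - 1) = (y - 2)*(y + 1)*(y - 1)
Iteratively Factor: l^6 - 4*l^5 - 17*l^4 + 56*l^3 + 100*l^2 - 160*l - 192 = (l + 3)*(l^5 - 7*l^4 + 4*l^3 + 44*l^2 - 32*l - 64) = (l - 4)*(l + 3)*(l^4 - 3*l^3 - 8*l^2 + 12*l + 16) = (l - 4)*(l + 2)*(l + 3)*(l^3 - 5*l^2 + 2*l + 8) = (l - 4)*(l + 1)*(l + 2)*(l + 3)*(l^2 - 6*l + 8) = (l - 4)*(l - 2)*(l + 1)*(l + 2)*(l + 3)*(l - 4)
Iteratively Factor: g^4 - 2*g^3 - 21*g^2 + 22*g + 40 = (g + 1)*(g^3 - 3*g^2 - 18*g + 40) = (g + 1)*(g + 4)*(g^2 - 7*g + 10) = (g - 2)*(g + 1)*(g + 4)*(g - 5)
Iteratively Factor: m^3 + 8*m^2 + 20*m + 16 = (m + 2)*(m^2 + 6*m + 8) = (m + 2)^2*(m + 4)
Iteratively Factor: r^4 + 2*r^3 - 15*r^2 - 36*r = (r - 4)*(r^3 + 6*r^2 + 9*r) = r*(r - 4)*(r^2 + 6*r + 9) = r*(r - 4)*(r + 3)*(r + 3)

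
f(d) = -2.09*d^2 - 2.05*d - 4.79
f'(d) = -4.18*d - 2.05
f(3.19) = -32.60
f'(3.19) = -15.38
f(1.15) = -9.91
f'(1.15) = -6.86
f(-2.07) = -9.50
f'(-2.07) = 6.60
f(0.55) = -6.55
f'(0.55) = -4.35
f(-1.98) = -8.92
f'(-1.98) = 6.23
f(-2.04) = -9.31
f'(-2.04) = 6.48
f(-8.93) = -153.15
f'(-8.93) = 35.28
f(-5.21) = -50.84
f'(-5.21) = 19.73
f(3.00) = -29.75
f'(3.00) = -14.59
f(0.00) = -4.79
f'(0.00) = -2.05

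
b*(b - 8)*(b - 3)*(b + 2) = b^4 - 9*b^3 + 2*b^2 + 48*b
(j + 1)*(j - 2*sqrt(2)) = j^2 - 2*sqrt(2)*j + j - 2*sqrt(2)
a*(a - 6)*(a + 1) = a^3 - 5*a^2 - 6*a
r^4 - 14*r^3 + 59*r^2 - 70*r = r*(r - 7)*(r - 5)*(r - 2)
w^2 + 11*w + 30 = (w + 5)*(w + 6)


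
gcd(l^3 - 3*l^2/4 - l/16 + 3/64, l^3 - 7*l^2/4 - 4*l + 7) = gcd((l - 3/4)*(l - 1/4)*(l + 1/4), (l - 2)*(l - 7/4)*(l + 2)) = 1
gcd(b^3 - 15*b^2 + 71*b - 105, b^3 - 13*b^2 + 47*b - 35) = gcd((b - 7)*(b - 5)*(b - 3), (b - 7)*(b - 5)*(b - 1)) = b^2 - 12*b + 35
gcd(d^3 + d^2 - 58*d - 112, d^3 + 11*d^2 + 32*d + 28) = d^2 + 9*d + 14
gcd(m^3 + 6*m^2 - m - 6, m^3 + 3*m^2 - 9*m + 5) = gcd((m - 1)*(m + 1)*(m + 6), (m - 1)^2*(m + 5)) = m - 1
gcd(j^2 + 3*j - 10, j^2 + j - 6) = j - 2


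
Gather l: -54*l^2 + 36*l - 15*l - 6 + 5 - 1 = -54*l^2 + 21*l - 2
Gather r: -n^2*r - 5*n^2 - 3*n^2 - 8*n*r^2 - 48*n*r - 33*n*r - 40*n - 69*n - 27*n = -8*n^2 - 8*n*r^2 - 136*n + r*(-n^2 - 81*n)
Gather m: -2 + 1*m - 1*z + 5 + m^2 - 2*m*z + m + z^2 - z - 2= m^2 + m*(2 - 2*z) + z^2 - 2*z + 1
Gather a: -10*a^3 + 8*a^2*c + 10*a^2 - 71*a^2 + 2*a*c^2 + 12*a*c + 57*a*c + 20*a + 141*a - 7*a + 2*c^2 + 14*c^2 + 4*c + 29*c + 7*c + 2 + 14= -10*a^3 + a^2*(8*c - 61) + a*(2*c^2 + 69*c + 154) + 16*c^2 + 40*c + 16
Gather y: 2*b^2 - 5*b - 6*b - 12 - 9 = 2*b^2 - 11*b - 21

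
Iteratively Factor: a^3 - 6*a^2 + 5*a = (a)*(a^2 - 6*a + 5) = a*(a - 1)*(a - 5)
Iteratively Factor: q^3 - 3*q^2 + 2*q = (q)*(q^2 - 3*q + 2) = q*(q - 2)*(q - 1)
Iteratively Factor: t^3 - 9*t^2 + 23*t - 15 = (t - 5)*(t^2 - 4*t + 3) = (t - 5)*(t - 1)*(t - 3)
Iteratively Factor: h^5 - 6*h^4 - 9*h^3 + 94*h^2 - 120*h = (h - 5)*(h^4 - h^3 - 14*h^2 + 24*h) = (h - 5)*(h + 4)*(h^3 - 5*h^2 + 6*h) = (h - 5)*(h - 3)*(h + 4)*(h^2 - 2*h) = (h - 5)*(h - 3)*(h - 2)*(h + 4)*(h)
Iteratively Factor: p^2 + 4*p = (p)*(p + 4)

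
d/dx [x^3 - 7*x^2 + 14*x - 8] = 3*x^2 - 14*x + 14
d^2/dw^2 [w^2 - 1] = 2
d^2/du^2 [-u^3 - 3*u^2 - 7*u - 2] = -6*u - 6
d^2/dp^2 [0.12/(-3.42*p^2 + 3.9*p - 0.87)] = (2.807136*p^2 - 3.20112*p - 0.12*(6.84*p - 3.9)*(13.68*p - 7.8) + 0.714096)/(3.42*p^2 - 3.9*p + 0.87)^3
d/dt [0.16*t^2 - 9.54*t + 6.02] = 0.32*t - 9.54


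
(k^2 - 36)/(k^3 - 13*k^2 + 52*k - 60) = (k + 6)/(k^2 - 7*k + 10)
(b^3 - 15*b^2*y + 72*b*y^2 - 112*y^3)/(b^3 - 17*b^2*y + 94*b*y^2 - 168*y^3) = (-b + 4*y)/(-b + 6*y)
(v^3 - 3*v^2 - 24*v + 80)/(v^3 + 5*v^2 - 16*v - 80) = (v - 4)/(v + 4)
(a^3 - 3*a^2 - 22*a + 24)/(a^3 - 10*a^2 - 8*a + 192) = (a - 1)/(a - 8)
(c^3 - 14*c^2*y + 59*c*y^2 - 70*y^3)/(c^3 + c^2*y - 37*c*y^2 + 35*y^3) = (-c^2 + 9*c*y - 14*y^2)/(-c^2 - 6*c*y + 7*y^2)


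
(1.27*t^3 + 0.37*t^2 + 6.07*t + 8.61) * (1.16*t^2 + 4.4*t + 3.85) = 1.4732*t^5 + 6.0172*t^4 + 13.5587*t^3 + 38.1201*t^2 + 61.2535*t + 33.1485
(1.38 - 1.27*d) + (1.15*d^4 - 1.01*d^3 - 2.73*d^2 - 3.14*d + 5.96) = 1.15*d^4 - 1.01*d^3 - 2.73*d^2 - 4.41*d + 7.34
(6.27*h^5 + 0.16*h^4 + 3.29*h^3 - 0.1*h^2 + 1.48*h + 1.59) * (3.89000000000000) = 24.3903*h^5 + 0.6224*h^4 + 12.7981*h^3 - 0.389*h^2 + 5.7572*h + 6.1851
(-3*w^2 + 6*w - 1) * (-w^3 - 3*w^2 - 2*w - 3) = 3*w^5 + 3*w^4 - 11*w^3 - 16*w + 3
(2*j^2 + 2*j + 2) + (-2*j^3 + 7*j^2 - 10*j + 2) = -2*j^3 + 9*j^2 - 8*j + 4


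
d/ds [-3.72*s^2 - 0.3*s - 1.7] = -7.44*s - 0.3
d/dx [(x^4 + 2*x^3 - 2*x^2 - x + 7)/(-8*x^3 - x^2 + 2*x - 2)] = (-8*x^6 - 2*x^5 - 12*x^4 - 16*x^3 + 151*x^2 + 22*x - 12)/(64*x^6 + 16*x^5 - 31*x^4 + 28*x^3 + 8*x^2 - 8*x + 4)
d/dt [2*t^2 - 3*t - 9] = 4*t - 3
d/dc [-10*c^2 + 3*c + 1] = 3 - 20*c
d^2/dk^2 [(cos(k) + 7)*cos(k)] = -7*cos(k) - 2*cos(2*k)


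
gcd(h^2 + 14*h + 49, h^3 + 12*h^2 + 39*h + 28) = h + 7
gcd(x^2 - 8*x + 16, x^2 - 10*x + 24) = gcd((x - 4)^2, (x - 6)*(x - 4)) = x - 4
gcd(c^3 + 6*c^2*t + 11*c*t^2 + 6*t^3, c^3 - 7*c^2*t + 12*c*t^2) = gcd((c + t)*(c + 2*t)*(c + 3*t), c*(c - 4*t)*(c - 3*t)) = 1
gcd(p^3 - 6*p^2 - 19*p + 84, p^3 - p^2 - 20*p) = p + 4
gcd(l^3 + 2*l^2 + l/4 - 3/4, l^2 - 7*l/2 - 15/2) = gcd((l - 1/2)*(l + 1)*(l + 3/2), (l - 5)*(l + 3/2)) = l + 3/2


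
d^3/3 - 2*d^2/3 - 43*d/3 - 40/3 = (d/3 + 1/3)*(d - 8)*(d + 5)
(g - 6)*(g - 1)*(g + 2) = g^3 - 5*g^2 - 8*g + 12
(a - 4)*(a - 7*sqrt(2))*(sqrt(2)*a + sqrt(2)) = sqrt(2)*a^3 - 14*a^2 - 3*sqrt(2)*a^2 - 4*sqrt(2)*a + 42*a + 56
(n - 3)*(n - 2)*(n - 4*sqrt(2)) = n^3 - 4*sqrt(2)*n^2 - 5*n^2 + 6*n + 20*sqrt(2)*n - 24*sqrt(2)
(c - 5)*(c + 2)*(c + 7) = c^3 + 4*c^2 - 31*c - 70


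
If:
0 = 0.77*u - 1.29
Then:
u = 1.68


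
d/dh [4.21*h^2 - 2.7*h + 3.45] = 8.42*h - 2.7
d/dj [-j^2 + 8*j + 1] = 8 - 2*j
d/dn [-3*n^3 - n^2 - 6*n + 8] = -9*n^2 - 2*n - 6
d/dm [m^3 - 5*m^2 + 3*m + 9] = 3*m^2 - 10*m + 3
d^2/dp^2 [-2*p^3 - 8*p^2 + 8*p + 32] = -12*p - 16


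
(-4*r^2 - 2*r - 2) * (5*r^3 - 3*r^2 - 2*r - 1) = -20*r^5 + 2*r^4 + 4*r^3 + 14*r^2 + 6*r + 2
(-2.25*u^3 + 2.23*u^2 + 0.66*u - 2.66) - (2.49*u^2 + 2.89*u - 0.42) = -2.25*u^3 - 0.26*u^2 - 2.23*u - 2.24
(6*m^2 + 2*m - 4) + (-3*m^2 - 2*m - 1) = 3*m^2 - 5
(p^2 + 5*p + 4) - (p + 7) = p^2 + 4*p - 3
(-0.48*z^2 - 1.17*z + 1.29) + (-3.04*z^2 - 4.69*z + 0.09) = -3.52*z^2 - 5.86*z + 1.38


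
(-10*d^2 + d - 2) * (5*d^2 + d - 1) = -50*d^4 - 5*d^3 + d^2 - 3*d + 2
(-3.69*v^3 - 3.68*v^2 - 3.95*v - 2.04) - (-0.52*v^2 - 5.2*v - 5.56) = -3.69*v^3 - 3.16*v^2 + 1.25*v + 3.52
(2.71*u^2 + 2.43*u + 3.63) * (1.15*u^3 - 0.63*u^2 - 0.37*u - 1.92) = 3.1165*u^5 + 1.0872*u^4 + 1.6409*u^3 - 8.3892*u^2 - 6.0087*u - 6.9696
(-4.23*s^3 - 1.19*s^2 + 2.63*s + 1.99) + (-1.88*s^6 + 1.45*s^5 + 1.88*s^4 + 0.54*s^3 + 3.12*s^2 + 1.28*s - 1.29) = -1.88*s^6 + 1.45*s^5 + 1.88*s^4 - 3.69*s^3 + 1.93*s^2 + 3.91*s + 0.7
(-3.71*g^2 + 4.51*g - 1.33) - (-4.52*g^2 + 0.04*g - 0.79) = 0.81*g^2 + 4.47*g - 0.54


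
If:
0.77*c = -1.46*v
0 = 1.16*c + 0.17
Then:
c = -0.15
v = 0.08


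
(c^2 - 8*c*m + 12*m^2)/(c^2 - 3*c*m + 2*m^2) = (c - 6*m)/(c - m)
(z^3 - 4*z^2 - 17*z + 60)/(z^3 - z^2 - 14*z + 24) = (z - 5)/(z - 2)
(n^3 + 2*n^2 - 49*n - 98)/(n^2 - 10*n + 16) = (n^3 + 2*n^2 - 49*n - 98)/(n^2 - 10*n + 16)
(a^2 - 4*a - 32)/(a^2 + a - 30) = (a^2 - 4*a - 32)/(a^2 + a - 30)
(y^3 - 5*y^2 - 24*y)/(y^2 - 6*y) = (y^2 - 5*y - 24)/(y - 6)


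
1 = 1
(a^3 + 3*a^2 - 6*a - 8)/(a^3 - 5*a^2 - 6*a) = (a^2 + 2*a - 8)/(a*(a - 6))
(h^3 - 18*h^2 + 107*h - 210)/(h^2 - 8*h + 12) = (h^2 - 12*h + 35)/(h - 2)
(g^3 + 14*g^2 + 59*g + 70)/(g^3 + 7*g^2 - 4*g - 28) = (g + 5)/(g - 2)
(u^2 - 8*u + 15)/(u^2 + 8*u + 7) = (u^2 - 8*u + 15)/(u^2 + 8*u + 7)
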